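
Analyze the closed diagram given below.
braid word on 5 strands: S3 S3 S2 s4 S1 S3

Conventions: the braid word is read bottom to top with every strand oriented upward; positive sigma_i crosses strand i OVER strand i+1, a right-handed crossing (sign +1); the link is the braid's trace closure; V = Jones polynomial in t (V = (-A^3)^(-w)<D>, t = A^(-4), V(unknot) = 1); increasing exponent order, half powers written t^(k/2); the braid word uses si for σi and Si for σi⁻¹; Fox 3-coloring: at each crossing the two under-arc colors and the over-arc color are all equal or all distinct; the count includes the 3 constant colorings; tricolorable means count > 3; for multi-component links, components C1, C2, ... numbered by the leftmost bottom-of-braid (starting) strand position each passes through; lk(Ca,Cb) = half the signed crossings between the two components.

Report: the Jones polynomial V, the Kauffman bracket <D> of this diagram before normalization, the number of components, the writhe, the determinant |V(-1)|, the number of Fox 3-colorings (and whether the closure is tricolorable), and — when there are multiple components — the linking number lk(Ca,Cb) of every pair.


V(t) = -t^-4 + t^-3 + t^-1
bracket: A^-8 + 1 - A^4, w = -4
1 component, writhe -4, over 6 crossings
det 3, colorings 9 of 3^6 — tricolorable
observation: w = -4 (over 6 crossings) is diagram-only; (-A^3)^(4) removes it from V


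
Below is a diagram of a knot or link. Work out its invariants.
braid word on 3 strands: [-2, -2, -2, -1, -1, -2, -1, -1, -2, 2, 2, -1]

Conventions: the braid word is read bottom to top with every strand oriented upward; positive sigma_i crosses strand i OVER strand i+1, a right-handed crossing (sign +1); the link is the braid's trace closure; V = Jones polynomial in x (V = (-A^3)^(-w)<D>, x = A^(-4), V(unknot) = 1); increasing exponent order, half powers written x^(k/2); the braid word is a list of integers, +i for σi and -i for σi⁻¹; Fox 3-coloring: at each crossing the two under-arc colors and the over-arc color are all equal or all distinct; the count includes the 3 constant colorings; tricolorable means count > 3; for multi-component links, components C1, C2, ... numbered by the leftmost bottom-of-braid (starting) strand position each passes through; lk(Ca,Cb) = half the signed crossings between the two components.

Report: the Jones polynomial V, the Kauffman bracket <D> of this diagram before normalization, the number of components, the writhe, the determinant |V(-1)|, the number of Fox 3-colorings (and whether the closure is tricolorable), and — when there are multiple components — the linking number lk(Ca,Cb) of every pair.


V = -x^-8 + x^-5 + x^-3
<D> = A^-12 + A^-4 - A^8 (w = -8)
1 component over 12 crossings, w = -8
9 Fox colorings among 3^12, |V(-1)| = 3: tricolorable
why: V spans 5 powers of x: at least 5 crossings in any diagram


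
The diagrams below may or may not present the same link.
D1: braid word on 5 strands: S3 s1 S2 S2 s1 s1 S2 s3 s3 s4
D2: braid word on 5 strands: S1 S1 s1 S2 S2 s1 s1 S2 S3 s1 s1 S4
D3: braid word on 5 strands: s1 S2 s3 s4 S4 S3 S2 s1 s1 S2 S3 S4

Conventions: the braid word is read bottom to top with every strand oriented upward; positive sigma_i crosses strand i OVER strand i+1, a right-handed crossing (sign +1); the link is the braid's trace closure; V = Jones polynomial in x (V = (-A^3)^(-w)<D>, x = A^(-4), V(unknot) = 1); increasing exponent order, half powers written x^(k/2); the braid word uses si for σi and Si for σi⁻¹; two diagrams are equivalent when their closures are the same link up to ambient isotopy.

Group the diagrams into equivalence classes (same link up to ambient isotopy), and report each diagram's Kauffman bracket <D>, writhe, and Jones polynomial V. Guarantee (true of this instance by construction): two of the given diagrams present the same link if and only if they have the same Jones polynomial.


classes: {D1, D2, D3}
V(D1) = -x^-3 + 2x^-2 - 2x^-1 + 3 - 2x + 2x^2 - x^3  [10 crossings, <D> = -A^-6 + 2A^-2 - 2A^2 + 3A^6 - 2A^10 + 2A^14 - A^18, w = +2]
V(D2) = -x^-3 + 2x^-2 - 2x^-1 + 3 - 2x + 2x^2 - x^3  (w -2, c 12, <D> = -A^-18 + 2A^-14 - 2A^-10 + 3A^-6 - 2A^-2 + 2A^2 - A^6)
V(D3) = -x^-3 + 2x^-2 - 2x^-1 + 3 - 2x + 2x^2 - x^3  (w -2, c 12, <D> = -A^-18 + 2A^-14 - 2A^-10 + 3A^-6 - 2A^-2 + 2A^2 - A^6)
insight: one V(x) for all 3 diagrams — one class (guaranteed)


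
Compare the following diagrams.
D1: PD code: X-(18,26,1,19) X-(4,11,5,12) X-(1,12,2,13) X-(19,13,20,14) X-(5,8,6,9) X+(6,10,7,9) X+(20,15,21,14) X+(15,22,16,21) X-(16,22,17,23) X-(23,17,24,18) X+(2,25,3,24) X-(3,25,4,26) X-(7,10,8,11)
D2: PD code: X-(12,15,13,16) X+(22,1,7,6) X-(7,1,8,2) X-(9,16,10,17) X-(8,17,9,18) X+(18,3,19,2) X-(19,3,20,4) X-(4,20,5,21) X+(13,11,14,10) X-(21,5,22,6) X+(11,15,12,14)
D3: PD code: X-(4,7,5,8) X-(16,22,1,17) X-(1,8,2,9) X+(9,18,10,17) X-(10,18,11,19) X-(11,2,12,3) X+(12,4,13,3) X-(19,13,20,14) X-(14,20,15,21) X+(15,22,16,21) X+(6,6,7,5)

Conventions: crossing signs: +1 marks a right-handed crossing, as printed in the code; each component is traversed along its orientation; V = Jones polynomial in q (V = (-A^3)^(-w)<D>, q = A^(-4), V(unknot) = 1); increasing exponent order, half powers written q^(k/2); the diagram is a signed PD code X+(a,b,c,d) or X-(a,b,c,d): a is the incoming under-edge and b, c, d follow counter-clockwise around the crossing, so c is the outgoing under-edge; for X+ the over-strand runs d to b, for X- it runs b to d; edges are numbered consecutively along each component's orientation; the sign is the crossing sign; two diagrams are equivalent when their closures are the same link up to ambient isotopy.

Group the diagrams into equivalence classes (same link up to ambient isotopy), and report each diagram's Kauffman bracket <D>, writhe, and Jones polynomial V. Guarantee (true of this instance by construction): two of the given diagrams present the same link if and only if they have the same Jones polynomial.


classes: {D1, D2, D3}
V(D1) = -q^(-5/2) - q^(-1/2)  [13 crossings, <D> = A^-13 + A^-5, w = -5]
V(D2) = -q^(-5/2) - q^(-1/2)  (w -3, c 11, <D> = A^-7 + A)
V(D3) = -q^(-5/2) - q^(-1/2)  (w -3, c 11, <D> = A^-7 + A)
insight: one V(q) for all 3 diagrams — one class (guaranteed)


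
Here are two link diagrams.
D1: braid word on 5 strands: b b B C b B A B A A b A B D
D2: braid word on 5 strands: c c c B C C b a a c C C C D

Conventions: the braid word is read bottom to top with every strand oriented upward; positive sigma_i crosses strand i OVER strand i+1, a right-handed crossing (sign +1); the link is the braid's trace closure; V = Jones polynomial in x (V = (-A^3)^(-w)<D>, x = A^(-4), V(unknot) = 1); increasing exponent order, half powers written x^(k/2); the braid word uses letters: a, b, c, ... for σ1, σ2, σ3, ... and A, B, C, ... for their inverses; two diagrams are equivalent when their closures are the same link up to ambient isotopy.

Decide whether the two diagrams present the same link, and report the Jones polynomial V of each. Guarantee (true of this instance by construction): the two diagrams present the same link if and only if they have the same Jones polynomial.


same link: no
V(D1) = x^-5 + 2x^-3 + x^-1  [14 crossings, <D> = A^-14 + 2A^-6 + A^2, w = -6]
V(D2) = x^-2 + 2 + x^2  (w 0, c 14, <D> = A^-8 + 2 + A^8)
note: comparing 2 Jones polynomials yields 2 groups


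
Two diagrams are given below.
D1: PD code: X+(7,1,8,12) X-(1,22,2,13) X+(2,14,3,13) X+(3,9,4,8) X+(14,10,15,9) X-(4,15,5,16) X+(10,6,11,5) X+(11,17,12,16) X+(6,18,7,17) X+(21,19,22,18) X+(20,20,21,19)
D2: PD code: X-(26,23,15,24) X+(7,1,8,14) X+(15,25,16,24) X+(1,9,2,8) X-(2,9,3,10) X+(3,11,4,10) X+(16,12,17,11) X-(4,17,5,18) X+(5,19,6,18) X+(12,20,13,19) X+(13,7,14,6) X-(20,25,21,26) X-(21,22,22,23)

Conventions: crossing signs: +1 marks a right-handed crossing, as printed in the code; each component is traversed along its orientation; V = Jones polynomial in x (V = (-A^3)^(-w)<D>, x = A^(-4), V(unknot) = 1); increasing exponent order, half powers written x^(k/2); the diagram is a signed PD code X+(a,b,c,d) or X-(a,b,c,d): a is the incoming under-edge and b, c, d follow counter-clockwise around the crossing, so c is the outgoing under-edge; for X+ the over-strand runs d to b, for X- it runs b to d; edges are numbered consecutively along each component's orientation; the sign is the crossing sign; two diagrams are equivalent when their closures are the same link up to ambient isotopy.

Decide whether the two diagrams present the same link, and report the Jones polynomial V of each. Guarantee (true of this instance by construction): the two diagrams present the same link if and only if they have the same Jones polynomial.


equivalent: yes
V(D1) = -x^(3/2) - 2x^(7/2) + x^(9/2) - x^(11/2) + x^(13/2)  (w +7, c 11, <D> = -A^-5 + A^-1 - A^3 + 2A^7 + A^15)
D2 (bracket -A^-17 + A^-13 - A^-9 + 2A^-5 + A^3; 13 crossings at w = +3): V = -x^(3/2) - 2x^(7/2) + x^(9/2) - x^(11/2) + x^(13/2)
why: one V(x) for all 2 diagrams — one class (guaranteed)


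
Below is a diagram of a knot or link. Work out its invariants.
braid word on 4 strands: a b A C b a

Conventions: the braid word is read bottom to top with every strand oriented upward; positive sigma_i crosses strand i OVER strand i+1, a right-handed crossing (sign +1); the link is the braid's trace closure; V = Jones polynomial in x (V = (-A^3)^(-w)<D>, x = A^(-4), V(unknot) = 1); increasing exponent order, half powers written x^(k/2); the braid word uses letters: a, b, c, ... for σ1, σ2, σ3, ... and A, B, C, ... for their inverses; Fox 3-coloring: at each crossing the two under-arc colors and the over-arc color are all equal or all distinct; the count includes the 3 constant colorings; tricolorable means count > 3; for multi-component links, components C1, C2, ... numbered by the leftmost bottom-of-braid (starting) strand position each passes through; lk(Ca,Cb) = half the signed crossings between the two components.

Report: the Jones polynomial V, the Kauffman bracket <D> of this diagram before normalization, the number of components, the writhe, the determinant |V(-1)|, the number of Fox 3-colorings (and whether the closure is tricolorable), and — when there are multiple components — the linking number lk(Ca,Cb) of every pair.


V(x) = -x^(1/2) + x^(3/2) - x^(5/2) - x^(9/2)
bracket: -A^-12 - A^-4 + 1 - A^4, w = +2
2 components, writhe +2, over 6 crossings
lk(C1,C2) = +2
det 4, colorings 3 of 3^6 — not tricolorable
observation: det 4 = |V(-1)|; not divisible by 3, so not tricolorable


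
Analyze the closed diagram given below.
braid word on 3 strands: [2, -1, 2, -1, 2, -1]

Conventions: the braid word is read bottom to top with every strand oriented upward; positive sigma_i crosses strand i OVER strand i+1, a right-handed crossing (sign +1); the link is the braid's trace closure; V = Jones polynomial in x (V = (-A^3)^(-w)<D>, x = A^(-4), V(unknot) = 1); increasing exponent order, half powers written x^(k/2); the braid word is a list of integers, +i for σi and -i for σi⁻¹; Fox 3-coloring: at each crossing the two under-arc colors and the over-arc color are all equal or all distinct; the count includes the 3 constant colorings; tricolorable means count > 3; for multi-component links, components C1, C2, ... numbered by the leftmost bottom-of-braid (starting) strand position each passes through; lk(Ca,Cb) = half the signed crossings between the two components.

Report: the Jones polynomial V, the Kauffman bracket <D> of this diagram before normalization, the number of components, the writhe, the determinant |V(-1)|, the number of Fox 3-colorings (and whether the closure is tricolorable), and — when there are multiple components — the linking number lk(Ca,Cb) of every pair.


V = -x^-3 + 3x^-2 - 2x^-1 + 4 - 2x + 3x^2 - x^3
<D> = -A^-12 + 3A^-8 - 2A^-4 + 4 - 2A^4 + 3A^8 - A^12 (w = 0)
3 components over 6 crossings, w = 0
lk(C1,C2): 0
lk(C1,C3) = 0
linking number lk(C2,C3) = 0
3 Fox colorings among 3^6, |V(-1)| = 16: not tricolorable
why: w = 0 shifts under R1 moves; the (-A^3)^(0) factor cancels that in V


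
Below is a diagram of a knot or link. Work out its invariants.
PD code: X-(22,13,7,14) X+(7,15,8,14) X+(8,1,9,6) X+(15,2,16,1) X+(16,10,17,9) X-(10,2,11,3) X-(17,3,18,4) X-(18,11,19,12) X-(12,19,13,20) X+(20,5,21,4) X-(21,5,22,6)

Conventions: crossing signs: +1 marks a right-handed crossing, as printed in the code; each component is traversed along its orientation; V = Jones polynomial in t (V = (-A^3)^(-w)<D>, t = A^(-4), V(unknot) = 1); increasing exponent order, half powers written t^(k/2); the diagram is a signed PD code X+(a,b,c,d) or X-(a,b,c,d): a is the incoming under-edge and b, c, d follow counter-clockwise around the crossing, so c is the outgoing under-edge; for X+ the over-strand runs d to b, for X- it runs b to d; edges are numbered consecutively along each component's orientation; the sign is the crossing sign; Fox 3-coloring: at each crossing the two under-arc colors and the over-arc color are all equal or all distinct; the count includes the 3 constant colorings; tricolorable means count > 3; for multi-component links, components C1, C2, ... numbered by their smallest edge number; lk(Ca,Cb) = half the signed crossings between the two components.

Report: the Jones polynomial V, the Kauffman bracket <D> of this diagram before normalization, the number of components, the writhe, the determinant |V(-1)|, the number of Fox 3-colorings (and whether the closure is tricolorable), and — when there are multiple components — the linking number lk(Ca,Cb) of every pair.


V(t) = -t^(-1/2) - t^(1/2)
bracket: A^-5 + A^-1, w = -1
2 components, writhe -1, over 11 crossings
lk(C1,C2) = 0
det 0, colorings 9 of 3^12 — tricolorable
observation: det 0 = |V(-1)|; divisible by 3, so tricolorable


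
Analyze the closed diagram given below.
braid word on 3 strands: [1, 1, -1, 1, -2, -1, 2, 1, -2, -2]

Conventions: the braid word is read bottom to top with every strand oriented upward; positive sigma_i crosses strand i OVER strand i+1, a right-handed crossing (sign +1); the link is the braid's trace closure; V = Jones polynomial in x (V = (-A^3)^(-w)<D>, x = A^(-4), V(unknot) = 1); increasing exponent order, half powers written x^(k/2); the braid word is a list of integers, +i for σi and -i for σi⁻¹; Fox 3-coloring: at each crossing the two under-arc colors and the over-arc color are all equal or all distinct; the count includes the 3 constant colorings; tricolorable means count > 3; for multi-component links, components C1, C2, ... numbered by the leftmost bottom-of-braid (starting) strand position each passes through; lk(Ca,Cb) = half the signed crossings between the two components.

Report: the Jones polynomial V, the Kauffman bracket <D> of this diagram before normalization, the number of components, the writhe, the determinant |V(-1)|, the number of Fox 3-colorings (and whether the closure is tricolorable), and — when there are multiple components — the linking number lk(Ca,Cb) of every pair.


V = -x^-3 + x^-2 - x^-1 + 3 - x + x^2 - x^3
<D> = -A^-12 + A^-8 - A^-4 + 3 - A^4 + A^8 - A^12 (w = 0)
1 component over 10 crossings, w = 0
27 Fox colorings among 3^10, |V(-1)| = 9: tricolorable
why: the word shrinks to σ1 σ1 σ2⁻¹ σ1⁻¹ σ2 σ1 σ2⁻¹ σ2⁻¹ after cancelling


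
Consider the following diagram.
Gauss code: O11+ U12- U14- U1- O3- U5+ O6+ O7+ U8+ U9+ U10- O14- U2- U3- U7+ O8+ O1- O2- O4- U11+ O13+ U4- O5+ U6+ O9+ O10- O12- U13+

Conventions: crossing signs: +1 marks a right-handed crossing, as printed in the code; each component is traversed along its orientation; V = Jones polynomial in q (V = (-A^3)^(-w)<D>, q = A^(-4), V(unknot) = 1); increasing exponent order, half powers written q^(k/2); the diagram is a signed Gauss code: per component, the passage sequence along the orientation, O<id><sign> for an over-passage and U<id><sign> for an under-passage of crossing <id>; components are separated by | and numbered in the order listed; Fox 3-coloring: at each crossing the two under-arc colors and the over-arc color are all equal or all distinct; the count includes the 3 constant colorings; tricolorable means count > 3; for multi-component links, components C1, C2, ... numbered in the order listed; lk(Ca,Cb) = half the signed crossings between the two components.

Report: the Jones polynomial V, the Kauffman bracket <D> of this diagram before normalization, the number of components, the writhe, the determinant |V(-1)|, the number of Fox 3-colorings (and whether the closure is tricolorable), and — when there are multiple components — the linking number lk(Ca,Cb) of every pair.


Jones polynomial: V(q) = -q^-3 + 3q^-2 - 3q^-1 + 4 - 4q + 3q^2 - 2q^3 + q^4
<D> = A^-16 - 2A^-12 + 3A^-8 - 4A^-4 + 4 - 3A^4 + 3A^8 - A^12; writhe 0
components 1, writhe 0 (14 crossings)
3-colorings: 9 of 3^14, det 21 — tricolorable
note: w = 0 (over 14 crossings) is diagram-only; (-A^3)^(0) removes it from V


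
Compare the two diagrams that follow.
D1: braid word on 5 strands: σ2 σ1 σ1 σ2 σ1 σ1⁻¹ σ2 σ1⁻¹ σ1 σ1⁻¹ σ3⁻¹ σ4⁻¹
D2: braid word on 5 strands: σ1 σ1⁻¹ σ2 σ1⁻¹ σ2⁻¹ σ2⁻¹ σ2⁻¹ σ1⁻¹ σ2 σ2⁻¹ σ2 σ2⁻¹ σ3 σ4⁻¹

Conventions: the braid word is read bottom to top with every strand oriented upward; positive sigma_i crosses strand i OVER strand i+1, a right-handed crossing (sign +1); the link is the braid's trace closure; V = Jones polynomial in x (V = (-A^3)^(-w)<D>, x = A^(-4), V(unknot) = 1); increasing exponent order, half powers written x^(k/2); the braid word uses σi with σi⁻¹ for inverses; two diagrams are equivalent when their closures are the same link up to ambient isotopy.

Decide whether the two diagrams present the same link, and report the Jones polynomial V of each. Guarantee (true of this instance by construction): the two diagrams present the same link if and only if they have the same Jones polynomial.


equivalent: no
D1 (bracket -A^-18 + A^-14 - A^-10 + 2A^-6 - A^-2 + A^2; 12 crossings at w = +2): V = x - x^2 + 2x^3 - x^4 + x^5 - x^6
D2 (bracket A^-8 - A^-4 + 2 - A^4 + A^8 - A^12; 14 crossings at w = -4): V = -x^-6 + x^-5 - x^-4 + 2x^-3 - x^-2 + x^-1
key observation: V(x) takes 2 values over 2 diagrams, fixing the grouping


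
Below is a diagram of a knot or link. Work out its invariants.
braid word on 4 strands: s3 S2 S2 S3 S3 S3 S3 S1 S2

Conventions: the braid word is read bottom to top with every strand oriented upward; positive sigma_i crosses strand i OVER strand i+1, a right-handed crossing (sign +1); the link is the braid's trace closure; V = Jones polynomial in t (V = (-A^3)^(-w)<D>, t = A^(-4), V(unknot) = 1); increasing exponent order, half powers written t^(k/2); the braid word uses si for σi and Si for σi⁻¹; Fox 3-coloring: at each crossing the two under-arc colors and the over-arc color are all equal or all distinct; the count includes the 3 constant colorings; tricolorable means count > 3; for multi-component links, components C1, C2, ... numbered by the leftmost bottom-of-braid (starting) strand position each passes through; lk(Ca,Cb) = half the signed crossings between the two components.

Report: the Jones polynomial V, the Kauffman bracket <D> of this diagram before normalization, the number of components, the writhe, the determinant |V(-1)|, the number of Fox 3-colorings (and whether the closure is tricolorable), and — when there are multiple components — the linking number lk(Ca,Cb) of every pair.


V(t) = -t^-9 + 2t^-8 - 3t^-7 + 3t^-6 - 3t^-5 + 3t^-4 - t^-3 + t^-2
bracket: -A^-13 + A^-9 - 3A^-5 + 3A^-1 - 3A^3 + 3A^7 - 2A^11 + A^15, w = -7
1 component, writhe -7, over 9 crossings
det 17, colorings 3 of 3^9 — not tricolorable
observation: det 17 = |V(-1)|; not divisible by 3, so not tricolorable


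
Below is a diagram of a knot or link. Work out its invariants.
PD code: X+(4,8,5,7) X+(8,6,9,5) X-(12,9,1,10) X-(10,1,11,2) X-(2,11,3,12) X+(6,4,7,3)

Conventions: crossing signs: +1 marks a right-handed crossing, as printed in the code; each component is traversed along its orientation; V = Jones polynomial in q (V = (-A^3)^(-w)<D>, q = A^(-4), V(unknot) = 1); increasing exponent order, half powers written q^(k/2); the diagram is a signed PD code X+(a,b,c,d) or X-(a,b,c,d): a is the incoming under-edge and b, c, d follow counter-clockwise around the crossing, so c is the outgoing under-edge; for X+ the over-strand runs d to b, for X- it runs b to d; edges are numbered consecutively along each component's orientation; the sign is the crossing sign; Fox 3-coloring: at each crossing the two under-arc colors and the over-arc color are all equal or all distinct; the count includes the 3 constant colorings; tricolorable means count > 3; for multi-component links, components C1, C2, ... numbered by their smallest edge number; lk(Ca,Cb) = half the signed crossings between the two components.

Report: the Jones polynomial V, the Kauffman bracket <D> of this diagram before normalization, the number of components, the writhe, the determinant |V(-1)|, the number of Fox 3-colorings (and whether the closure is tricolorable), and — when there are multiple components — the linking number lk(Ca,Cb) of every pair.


V = -q^-3 + q^-2 - q^-1 + 3 - q + q^2 - q^3
<D> = -A^-12 + A^-8 - A^-4 + 3 - A^4 + A^8 - A^12 (w = 0)
1 component over 6 crossings, w = 0
27 Fox colorings among 3^6, |V(-1)| = 9: tricolorable
why: palindromic: swapping q for 1/q fixes V


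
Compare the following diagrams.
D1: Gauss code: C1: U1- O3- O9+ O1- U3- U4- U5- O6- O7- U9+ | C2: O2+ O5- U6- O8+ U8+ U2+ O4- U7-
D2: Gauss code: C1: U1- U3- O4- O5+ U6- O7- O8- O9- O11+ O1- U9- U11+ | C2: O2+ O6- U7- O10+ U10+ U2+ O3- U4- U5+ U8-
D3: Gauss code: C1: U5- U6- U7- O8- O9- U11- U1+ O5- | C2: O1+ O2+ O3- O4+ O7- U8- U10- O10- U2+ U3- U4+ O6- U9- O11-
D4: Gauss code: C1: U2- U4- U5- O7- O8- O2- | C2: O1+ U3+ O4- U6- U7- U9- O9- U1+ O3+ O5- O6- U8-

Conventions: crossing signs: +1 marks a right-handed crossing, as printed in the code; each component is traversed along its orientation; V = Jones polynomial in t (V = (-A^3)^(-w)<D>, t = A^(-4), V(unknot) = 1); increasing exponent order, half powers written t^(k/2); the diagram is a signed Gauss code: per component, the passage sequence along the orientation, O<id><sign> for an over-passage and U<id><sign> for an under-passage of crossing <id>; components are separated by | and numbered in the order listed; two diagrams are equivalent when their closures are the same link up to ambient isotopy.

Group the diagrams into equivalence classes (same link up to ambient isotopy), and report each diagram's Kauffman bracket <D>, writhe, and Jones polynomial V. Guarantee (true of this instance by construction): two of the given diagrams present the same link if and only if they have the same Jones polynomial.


classes: {D1, D2, D3, D4}
V(D1) = -t^(-9/2) - t^(-5/2) + t^(-3/2) - t^(-1/2)  [9 crossings, <D> = A^-7 - A^-3 + A + A^9, w = -3]
D2 (bracket A^-7 - A^-3 + A + A^9; 11 crossings at w = -3): V = -t^(-9/2) - t^(-5/2) + t^(-3/2) - t^(-1/2)
D3 (bracket A^-13 - A^-9 + A^-5 + A^3; 11 crossings at w = -5): V = -t^(-9/2) - t^(-5/2) + t^(-3/2) - t^(-1/2)
V(D4) = -t^(-9/2) - t^(-5/2) + t^(-3/2) - t^(-1/2)  [9 crossings, <D> = A^-13 - A^-9 + A^-5 + A^3, w = -5]
note: all 4 diagrams share one V(t), hence one class


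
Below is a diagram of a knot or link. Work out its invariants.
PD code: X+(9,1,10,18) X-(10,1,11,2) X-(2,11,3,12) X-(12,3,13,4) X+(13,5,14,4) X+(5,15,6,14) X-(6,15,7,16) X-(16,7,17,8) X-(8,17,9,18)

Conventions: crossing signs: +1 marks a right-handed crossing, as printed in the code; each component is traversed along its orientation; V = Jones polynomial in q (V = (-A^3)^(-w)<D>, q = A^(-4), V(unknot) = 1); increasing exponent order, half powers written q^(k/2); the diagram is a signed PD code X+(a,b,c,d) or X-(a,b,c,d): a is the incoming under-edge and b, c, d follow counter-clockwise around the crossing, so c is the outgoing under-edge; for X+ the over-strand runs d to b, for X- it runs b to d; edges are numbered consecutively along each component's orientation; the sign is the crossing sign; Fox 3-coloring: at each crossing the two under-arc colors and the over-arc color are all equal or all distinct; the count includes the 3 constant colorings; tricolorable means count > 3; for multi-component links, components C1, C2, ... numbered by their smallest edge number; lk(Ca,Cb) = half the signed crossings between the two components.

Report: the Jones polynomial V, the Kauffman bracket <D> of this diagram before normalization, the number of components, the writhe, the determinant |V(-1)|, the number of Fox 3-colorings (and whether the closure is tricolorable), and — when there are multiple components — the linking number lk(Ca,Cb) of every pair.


V(q) = -q^-4 + q^-3 + q^-1
bracket: -A^-5 - A^3 + A^7, w = -3
1 component, writhe -3, over 9 crossings
det 3, colorings 9 of 3^9 — tricolorable
observation: |V(-1)| = 3: so tricolorable, since 3 divides 3


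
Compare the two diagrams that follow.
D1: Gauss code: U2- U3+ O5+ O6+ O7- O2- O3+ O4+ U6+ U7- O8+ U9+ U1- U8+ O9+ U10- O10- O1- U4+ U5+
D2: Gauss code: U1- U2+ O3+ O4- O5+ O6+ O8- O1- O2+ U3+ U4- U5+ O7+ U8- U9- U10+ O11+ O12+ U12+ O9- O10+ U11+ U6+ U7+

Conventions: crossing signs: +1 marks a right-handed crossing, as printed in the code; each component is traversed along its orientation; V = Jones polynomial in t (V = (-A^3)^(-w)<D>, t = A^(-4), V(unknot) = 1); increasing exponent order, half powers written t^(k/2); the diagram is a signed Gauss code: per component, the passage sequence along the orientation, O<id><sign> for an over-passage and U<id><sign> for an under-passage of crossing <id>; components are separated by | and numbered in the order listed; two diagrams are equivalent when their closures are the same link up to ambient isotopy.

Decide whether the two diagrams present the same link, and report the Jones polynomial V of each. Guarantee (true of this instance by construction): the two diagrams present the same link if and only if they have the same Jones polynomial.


equivalent: yes
D1 (bracket A^6; 10 crossings at w = +2): V = 1
V(D2) = 1  (w +4, c 12, <D> = A^12)
key observation: from 10 to 12 crossings by R-moves: one link, two diagrams


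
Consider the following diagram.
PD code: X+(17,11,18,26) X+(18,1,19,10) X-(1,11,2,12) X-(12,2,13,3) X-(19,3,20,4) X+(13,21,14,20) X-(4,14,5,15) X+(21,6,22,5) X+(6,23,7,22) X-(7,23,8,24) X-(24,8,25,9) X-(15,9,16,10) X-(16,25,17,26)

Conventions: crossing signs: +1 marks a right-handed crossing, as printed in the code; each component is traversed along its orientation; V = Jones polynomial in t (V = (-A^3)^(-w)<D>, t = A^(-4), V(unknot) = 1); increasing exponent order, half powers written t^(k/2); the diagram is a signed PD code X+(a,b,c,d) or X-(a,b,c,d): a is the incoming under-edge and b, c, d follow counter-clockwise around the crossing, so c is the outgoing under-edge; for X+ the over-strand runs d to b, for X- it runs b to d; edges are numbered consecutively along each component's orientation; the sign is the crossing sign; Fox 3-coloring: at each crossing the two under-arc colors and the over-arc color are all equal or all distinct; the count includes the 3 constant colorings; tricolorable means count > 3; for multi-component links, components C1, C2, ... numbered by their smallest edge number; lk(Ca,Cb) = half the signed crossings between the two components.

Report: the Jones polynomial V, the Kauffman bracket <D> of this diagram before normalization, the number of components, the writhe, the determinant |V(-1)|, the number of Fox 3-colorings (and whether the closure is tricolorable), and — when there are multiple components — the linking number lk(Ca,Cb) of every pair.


V = -t^(-9/2) - t^(-5/2) + t^(-3/2) - t^(-1/2)
<D> = A^-7 - A^-3 + A + A^9 (w = -3)
2 components over 13 crossings, w = -3
lk(C1,C2): -2
3 Fox colorings among 3^13, |V(-1)| = 4: not tricolorable
why: summing lk over 1 pair gives -2


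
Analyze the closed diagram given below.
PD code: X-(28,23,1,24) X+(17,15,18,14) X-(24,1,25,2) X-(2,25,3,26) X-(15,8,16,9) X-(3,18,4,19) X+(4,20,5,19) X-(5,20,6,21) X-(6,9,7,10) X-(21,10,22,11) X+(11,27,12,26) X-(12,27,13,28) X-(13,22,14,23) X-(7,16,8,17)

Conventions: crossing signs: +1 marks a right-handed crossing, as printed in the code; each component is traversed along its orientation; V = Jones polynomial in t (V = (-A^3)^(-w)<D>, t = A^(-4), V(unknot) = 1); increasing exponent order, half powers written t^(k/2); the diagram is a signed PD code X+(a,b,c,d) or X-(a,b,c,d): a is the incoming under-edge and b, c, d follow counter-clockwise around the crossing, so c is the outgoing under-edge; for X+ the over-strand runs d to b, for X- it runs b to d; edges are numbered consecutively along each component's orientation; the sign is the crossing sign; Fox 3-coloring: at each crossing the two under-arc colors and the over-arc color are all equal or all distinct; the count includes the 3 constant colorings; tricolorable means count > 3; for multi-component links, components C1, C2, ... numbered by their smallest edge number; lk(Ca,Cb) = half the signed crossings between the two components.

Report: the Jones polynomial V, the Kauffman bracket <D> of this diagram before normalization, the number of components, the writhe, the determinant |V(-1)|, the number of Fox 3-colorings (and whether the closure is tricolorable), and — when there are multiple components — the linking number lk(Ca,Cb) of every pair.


V(t) = t^-10 - 2t^-9 + 2t^-8 - 4t^-7 + 4t^-6 - 3t^-5 + 3t^-4 - t^-3 + t^-2
bracket: A^-16 - A^-12 + 3A^-8 - 3A^-4 + 4 - 4A^4 + 2A^8 - 2A^12 + A^16, w = -8
1 component, writhe -8, over 14 crossings
det 21, colorings 9 of 3^14 — tricolorable
observation: det 21 = |V(-1)|; divisible by 3, so tricolorable


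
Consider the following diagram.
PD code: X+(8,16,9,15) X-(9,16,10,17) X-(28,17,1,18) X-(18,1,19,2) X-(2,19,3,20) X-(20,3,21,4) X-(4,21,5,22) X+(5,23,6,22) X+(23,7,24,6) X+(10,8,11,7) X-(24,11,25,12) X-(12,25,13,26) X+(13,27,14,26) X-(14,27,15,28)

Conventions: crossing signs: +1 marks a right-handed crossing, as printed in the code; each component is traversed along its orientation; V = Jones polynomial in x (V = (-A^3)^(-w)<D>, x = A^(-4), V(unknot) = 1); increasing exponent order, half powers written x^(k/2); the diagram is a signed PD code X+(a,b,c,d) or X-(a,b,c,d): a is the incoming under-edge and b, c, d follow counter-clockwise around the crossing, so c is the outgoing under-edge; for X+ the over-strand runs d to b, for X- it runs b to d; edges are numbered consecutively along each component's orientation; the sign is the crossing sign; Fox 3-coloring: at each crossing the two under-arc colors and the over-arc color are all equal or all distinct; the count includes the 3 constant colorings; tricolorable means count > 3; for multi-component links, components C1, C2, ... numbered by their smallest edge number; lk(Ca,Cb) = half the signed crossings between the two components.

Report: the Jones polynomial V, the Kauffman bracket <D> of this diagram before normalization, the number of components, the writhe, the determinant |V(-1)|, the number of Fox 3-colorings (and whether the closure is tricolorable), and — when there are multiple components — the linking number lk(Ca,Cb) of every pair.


V(x) = -x^-7 + x^-6 - x^-5 + x^-4 + x^-2
bracket: A^-4 + A^4 - A^8 + A^12 - A^16, w = -4
1 component, writhe -4, over 14 crossings
det 5, colorings 3 of 3^14 — not tricolorable
observation: |V(-1)| = 5: so not tricolorable, since 3 does not divide 5


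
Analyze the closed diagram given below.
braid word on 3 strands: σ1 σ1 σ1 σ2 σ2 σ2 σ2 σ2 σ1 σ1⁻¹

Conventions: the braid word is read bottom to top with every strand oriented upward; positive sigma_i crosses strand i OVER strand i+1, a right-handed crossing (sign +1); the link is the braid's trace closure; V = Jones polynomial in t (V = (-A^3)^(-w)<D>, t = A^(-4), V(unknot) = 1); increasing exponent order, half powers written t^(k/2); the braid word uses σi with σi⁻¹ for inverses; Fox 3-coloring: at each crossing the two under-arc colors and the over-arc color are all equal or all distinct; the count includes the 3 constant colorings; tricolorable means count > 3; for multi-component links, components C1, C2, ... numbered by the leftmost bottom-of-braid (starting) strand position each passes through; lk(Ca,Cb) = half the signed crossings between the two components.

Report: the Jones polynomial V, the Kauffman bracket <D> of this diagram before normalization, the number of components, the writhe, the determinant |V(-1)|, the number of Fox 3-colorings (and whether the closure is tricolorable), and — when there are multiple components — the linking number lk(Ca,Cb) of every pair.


V(t) = t^3 + 2t^5 - 2t^6 + 2t^7 - 3t^8 + 2t^9 - 2t^10 + t^11
bracket: A^-20 - 2A^-16 + 2A^-12 - 3A^-8 + 2A^-4 - 2 + 2A^4 + A^12, w = +8
1 component, writhe +8, over 10 crossings
det 15, colorings 9 of 3^10 — tricolorable
observation: |V(-1)| = 15: so tricolorable, since 3 divides 15


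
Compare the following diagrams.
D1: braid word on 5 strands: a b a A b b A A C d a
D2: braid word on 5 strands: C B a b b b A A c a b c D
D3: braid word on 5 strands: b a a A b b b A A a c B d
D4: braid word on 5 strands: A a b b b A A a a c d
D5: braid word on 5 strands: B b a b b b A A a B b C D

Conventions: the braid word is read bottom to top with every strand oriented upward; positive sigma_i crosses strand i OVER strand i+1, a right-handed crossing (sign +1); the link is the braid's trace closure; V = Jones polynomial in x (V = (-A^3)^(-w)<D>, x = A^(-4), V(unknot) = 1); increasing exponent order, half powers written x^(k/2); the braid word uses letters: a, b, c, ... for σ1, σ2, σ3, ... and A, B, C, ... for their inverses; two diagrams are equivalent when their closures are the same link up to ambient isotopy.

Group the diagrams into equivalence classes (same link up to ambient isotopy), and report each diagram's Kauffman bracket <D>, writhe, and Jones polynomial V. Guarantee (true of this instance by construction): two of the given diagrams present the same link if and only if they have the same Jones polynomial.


equivalence classes: {D1, D2, D3, D4, D5}
D1 (bracket -A^-9 + A^-1 + A^3 + A^7; 11 crossings at w = +3): V = -x^(1/2) - x^(3/2) - x^(5/2) + x^(9/2)
D2 (bracket -A^-9 + A^-1 + A^3 + A^7; 13 crossings at w = +3): V = -x^(1/2) - x^(3/2) - x^(5/2) + x^(9/2)
D3 (bracket -A^-3 + A^5 + A^9 + A^13; 13 crossings at w = +5): V = -x^(1/2) - x^(3/2) - x^(5/2) + x^(9/2)
V(D4) = -x^(1/2) - x^(3/2) - x^(5/2) + x^(9/2)  [11 crossings, <D> = -A^-3 + A^5 + A^9 + A^13, w = +5]
D5 (bracket -A^-15 + A^-7 + A^-3 + A; 13 crossings at w = +1): V = -x^(1/2) - x^(3/2) - x^(5/2) + x^(9/2)
key observation: all 5 diagrams share one V(x), hence one class


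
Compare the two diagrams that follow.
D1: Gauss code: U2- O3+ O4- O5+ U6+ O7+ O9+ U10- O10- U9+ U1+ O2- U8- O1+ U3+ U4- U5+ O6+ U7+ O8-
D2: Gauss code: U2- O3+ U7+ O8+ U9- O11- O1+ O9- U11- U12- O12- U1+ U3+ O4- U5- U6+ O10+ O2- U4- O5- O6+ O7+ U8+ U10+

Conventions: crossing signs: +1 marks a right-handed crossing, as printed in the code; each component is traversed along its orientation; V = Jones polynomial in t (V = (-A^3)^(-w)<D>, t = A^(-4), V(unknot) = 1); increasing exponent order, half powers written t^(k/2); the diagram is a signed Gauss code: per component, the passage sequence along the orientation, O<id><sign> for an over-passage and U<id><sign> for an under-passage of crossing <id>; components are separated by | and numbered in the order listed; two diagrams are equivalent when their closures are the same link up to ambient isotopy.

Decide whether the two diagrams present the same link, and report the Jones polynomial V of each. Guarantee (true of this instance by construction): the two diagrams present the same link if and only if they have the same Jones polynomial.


equivalent: no
D1 (bracket A^-14 - 2A^-10 + 2A^-6 - 2A^-2 + 2A^2 - A^6 + A^10; 10 crossings at w = +2): V = t^-1 - 1 + 2t - 2t^2 + 2t^3 - 2t^4 + t^5
V(D2) = t + t^3 - t^4  (w 0, c 12, <D> = -A^-16 + A^-12 + A^-4)
key observation: V(t) takes 2 values over 2 diagrams, fixing the grouping


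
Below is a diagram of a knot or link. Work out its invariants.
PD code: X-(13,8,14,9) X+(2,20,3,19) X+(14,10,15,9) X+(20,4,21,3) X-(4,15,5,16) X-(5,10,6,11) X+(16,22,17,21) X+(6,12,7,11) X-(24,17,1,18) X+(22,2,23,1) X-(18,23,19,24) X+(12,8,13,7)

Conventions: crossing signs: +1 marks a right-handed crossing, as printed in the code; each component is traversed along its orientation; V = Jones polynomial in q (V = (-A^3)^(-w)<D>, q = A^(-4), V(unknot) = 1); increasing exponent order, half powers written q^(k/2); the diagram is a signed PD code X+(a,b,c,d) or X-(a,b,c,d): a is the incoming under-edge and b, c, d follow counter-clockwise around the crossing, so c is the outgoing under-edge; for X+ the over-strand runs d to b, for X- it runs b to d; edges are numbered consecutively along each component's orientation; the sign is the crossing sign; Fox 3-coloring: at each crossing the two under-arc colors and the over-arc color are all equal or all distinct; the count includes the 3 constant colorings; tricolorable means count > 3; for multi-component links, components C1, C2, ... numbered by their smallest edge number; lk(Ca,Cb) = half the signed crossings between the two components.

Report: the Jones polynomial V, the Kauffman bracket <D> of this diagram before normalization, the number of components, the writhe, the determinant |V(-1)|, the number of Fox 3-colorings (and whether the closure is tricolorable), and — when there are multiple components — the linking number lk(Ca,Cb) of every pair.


Jones polynomial: V(q) = q^-1 - 1 + 2q - 2q^2 + 2q^3 - 2q^4 + q^5
<D> = A^-14 - 2A^-10 + 2A^-6 - 2A^-2 + 2A^2 - A^6 + A^10; writhe +2
components 1, writhe +2 (12 crossings)
3-colorings: 3 of 3^12, det 11 — not tricolorable
note: w = +2 shifts under R1 moves; the (-A^3)^(-2) factor cancels that in V


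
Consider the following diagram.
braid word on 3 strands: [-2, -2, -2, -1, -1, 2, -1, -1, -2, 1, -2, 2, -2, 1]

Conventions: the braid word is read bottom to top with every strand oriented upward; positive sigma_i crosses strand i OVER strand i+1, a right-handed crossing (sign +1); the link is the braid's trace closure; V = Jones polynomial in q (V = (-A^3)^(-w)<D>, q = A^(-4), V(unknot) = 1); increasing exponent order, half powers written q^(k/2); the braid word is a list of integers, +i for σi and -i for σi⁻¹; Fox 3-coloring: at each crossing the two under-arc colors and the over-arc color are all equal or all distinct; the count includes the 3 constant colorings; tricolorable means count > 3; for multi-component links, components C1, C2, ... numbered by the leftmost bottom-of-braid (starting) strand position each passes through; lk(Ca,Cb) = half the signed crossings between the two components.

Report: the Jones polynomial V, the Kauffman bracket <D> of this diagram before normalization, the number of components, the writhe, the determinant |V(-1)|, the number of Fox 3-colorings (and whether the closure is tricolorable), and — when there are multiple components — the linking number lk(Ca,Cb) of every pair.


V(q) = -q^-11 + 4q^-10 - 8q^-9 + 12q^-8 - 16q^-7 + 17q^-6 - 16q^-5 + 13q^-4 - 8q^-3 + 5q^-2 - q^-1
bracket: -A^-14 + 5A^-10 - 8A^-6 + 13A^-2 - 16A^2 + 17A^6 - 16A^10 + 12A^14 - 8A^18 + 4A^22 - A^26, w = -6
1 component, writhe -6, over 14 crossings
det 101, colorings 3 of 3^14 — not tricolorable
observation: V spans 10 powers of q: at least 10 crossings in any diagram


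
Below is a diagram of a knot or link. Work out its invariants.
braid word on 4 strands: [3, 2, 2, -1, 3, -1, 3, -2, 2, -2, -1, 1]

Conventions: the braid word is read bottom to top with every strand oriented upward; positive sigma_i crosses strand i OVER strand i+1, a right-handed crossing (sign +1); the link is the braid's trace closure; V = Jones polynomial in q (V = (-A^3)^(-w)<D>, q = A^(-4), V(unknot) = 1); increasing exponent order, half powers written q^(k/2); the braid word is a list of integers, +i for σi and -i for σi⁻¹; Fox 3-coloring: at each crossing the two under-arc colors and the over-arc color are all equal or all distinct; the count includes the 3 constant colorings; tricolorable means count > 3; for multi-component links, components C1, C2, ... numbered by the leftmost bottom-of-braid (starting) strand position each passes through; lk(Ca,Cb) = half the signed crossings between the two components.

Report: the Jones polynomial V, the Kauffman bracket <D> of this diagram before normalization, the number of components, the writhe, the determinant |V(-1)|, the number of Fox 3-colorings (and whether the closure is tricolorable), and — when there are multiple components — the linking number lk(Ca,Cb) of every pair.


V(q) = -q^(-3/2) + q^(-1/2) - 3q^(1/2) + 2q^(3/2) - 3q^(5/2) + 2q^(7/2) - q^(9/2) + q^(11/2)
bracket: A^-16 - A^-12 + 2A^-8 - 3A^-4 + 2 - 3A^4 + A^8 - A^12, w = +2
2 components, writhe +2, over 12 crossings
lk(C1,C2) = -1
det 14, colorings 3 of 3^12 — not tricolorable
observation: the word shrinks to σ3 σ2 σ2 σ1⁻¹ σ3 σ1⁻¹ σ3 σ2⁻¹ after cancelling
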